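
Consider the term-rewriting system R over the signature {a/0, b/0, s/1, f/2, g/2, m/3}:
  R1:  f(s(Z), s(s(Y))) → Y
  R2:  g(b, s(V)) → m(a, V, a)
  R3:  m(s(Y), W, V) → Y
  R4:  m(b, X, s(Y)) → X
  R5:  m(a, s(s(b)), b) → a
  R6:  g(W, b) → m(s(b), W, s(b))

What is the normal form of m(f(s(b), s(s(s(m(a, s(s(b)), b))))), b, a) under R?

1. m(f(s(b), s(s(s(m(a, s(s(b)), b))))), b, a)  →  m(s(m(a, s(s(b)), b)), b, a)   [R1 at 1]
2. m(s(m(a, s(s(b)), b)), b, a)  →  m(a, s(s(b)), b)   [R3 at ε]
3. m(a, s(s(b)), b)  →  a   [R5 at ε]

a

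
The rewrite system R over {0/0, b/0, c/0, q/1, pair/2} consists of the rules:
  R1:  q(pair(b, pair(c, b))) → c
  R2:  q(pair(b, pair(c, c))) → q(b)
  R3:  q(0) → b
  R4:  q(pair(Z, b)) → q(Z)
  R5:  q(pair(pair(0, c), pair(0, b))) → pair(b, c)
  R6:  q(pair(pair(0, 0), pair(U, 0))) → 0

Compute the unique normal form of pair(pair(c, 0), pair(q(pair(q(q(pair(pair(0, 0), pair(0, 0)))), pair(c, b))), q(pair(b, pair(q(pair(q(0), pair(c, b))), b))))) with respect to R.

1. pair(pair(c, 0), pair(q(pair(q(q(pair(pair(0, 0), pair(0, 0)))), pair(c, b))), q(pair(b, pair(q(pair(q(0), pair(c, b))), b)))))  →  pair(pair(c, 0), pair(q(pair(q(0), pair(c, b))), q(pair(b, pair(q(pair(q(0), pair(c, b))), b)))))   [R6 at 2.1.1.1.1]
2. pair(pair(c, 0), pair(q(pair(q(0), pair(c, b))), q(pair(b, pair(q(pair(q(0), pair(c, b))), b)))))  →  pair(pair(c, 0), pair(q(pair(b, pair(c, b))), q(pair(b, pair(q(pair(q(0), pair(c, b))), b)))))   [R3 at 2.1.1.1]
3. pair(pair(c, 0), pair(q(pair(b, pair(c, b))), q(pair(b, pair(q(pair(q(0), pair(c, b))), b)))))  →  pair(pair(c, 0), pair(c, q(pair(b, pair(q(pair(q(0), pair(c, b))), b)))))   [R1 at 2.1]
4. pair(pair(c, 0), pair(c, q(pair(b, pair(q(pair(q(0), pair(c, b))), b)))))  →  pair(pair(c, 0), pair(c, q(pair(b, pair(q(pair(b, pair(c, b))), b)))))   [R3 at 2.2.1.2.1.1.1]
5. pair(pair(c, 0), pair(c, q(pair(b, pair(q(pair(b, pair(c, b))), b)))))  →  pair(pair(c, 0), pair(c, q(pair(b, pair(c, b)))))   [R1 at 2.2.1.2.1]
6. pair(pair(c, 0), pair(c, q(pair(b, pair(c, b)))))  →  pair(pair(c, 0), pair(c, c))   [R1 at 2.2]

pair(pair(c, 0), pair(c, c))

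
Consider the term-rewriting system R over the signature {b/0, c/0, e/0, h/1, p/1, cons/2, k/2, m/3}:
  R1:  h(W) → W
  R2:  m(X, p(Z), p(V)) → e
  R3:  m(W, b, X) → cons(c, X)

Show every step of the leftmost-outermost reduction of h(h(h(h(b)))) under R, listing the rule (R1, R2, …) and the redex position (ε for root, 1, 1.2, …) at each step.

1. h(h(h(h(b))))  →  h(h(h(b)))   [R1 at ε]
2. h(h(h(b)))  →  h(h(b))   [R1 at ε]
3. h(h(b))  →  h(b)   [R1 at ε]
4. h(b)  →  b   [R1 at ε]

b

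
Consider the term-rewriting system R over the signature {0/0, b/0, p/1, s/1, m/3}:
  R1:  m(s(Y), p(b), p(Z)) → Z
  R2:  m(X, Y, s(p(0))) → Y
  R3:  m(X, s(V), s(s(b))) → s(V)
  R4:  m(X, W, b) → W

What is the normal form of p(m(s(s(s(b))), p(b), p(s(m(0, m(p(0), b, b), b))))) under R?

1. p(m(s(s(s(b))), p(b), p(s(m(0, m(p(0), b, b), b)))))  →  p(s(m(0, m(p(0), b, b), b)))   [R1 at 1]
2. p(s(m(0, m(p(0), b, b), b)))  →  p(s(m(p(0), b, b)))   [R4 at 1.1]
3. p(s(m(p(0), b, b)))  →  p(s(b))   [R4 at 1.1]

p(s(b))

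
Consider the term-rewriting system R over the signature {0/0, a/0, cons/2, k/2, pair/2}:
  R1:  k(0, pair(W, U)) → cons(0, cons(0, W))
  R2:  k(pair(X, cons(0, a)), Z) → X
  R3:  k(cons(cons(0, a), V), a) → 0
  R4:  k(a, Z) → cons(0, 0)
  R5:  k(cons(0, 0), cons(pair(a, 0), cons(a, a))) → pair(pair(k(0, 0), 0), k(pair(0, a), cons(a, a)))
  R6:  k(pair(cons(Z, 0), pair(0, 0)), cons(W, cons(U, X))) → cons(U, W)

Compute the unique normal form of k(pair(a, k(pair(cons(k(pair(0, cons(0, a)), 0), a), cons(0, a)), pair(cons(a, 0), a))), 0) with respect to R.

1. k(pair(a, k(pair(cons(k(pair(0, cons(0, a)), 0), a), cons(0, a)), pair(cons(a, 0), a))), 0)  →  k(pair(a, cons(k(pair(0, cons(0, a)), 0), a)), 0)   [R2 at 1.2]
2. k(pair(a, cons(k(pair(0, cons(0, a)), 0), a)), 0)  →  k(pair(a, cons(0, a)), 0)   [R2 at 1.2.1]
3. k(pair(a, cons(0, a)), 0)  →  a   [R2 at ε]

a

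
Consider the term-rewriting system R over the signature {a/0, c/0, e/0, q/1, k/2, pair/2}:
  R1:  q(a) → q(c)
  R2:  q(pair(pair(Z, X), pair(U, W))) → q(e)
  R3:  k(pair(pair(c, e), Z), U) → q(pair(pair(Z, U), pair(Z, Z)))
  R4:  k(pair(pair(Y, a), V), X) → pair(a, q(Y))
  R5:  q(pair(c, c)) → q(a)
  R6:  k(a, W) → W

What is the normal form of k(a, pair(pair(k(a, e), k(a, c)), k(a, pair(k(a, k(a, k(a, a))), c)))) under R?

1. k(a, pair(pair(k(a, e), k(a, c)), k(a, pair(k(a, k(a, k(a, a))), c))))  →  pair(pair(k(a, e), k(a, c)), k(a, pair(k(a, k(a, k(a, a))), c)))   [R6 at ε]
2. pair(pair(k(a, e), k(a, c)), k(a, pair(k(a, k(a, k(a, a))), c)))  →  pair(pair(e, k(a, c)), k(a, pair(k(a, k(a, k(a, a))), c)))   [R6 at 1.1]
3. pair(pair(e, k(a, c)), k(a, pair(k(a, k(a, k(a, a))), c)))  →  pair(pair(e, c), k(a, pair(k(a, k(a, k(a, a))), c)))   [R6 at 1.2]
4. pair(pair(e, c), k(a, pair(k(a, k(a, k(a, a))), c)))  →  pair(pair(e, c), pair(k(a, k(a, k(a, a))), c))   [R6 at 2]
5. pair(pair(e, c), pair(k(a, k(a, k(a, a))), c))  →  pair(pair(e, c), pair(k(a, k(a, a)), c))   [R6 at 2.1]
6. pair(pair(e, c), pair(k(a, k(a, a)), c))  →  pair(pair(e, c), pair(k(a, a), c))   [R6 at 2.1]
7. pair(pair(e, c), pair(k(a, a), c))  →  pair(pair(e, c), pair(a, c))   [R6 at 2.1]

pair(pair(e, c), pair(a, c))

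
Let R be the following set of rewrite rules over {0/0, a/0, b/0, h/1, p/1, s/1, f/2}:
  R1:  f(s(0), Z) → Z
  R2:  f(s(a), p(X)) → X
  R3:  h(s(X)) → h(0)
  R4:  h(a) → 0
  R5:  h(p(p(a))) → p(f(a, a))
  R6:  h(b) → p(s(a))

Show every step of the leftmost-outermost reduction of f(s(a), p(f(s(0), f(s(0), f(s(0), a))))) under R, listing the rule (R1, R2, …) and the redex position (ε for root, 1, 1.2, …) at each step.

a

1. f(s(a), p(f(s(0), f(s(0), f(s(0), a)))))  →  f(s(0), f(s(0), f(s(0), a)))   [R2 at ε]
2. f(s(0), f(s(0), f(s(0), a)))  →  f(s(0), f(s(0), a))   [R1 at ε]
3. f(s(0), f(s(0), a))  →  f(s(0), a)   [R1 at ε]
4. f(s(0), a)  →  a   [R1 at ε]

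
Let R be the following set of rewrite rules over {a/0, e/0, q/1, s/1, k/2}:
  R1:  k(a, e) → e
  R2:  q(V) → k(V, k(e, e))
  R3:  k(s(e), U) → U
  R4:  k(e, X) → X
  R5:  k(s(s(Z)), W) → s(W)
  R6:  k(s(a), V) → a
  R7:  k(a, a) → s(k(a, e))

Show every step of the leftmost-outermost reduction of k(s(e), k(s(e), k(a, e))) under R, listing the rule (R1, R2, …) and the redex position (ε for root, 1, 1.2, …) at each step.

1. k(s(e), k(s(e), k(a, e)))  →  k(s(e), k(a, e))   [R3 at ε]
2. k(s(e), k(a, e))  →  k(a, e)   [R3 at ε]
3. k(a, e)  →  e   [R1 at ε]

e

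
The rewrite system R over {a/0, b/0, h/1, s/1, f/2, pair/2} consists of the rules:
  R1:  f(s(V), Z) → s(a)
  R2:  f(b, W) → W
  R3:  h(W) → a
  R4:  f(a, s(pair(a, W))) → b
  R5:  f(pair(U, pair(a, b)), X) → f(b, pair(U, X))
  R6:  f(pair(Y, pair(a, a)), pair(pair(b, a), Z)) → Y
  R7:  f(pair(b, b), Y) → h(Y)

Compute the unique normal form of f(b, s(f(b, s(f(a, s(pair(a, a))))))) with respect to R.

s(s(b))

1. f(b, s(f(b, s(f(a, s(pair(a, a)))))))  →  s(f(b, s(f(a, s(pair(a, a))))))   [R2 at ε]
2. s(f(b, s(f(a, s(pair(a, a))))))  →  s(s(f(a, s(pair(a, a)))))   [R2 at 1]
3. s(s(f(a, s(pair(a, a)))))  →  s(s(b))   [R4 at 1.1]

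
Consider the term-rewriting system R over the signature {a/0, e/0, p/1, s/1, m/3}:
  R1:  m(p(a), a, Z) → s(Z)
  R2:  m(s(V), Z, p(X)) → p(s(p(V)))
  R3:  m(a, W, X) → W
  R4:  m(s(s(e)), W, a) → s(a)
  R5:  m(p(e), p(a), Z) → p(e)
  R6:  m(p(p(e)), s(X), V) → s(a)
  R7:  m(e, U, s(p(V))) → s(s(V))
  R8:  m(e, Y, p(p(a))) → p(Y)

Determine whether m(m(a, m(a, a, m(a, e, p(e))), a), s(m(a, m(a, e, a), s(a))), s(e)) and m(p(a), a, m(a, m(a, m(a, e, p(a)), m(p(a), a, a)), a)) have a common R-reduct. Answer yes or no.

yes — NF(t₁) = s(e), NF(t₂) = s(e)

Reduce t₁ = m(m(a, m(a, a, m(a, e, p(e))), a), s(m(a, m(a, e, a), s(a))), s(e)):
1. m(m(a, m(a, a, m(a, e, p(e))), a), s(m(a, m(a, e, a), s(a))), s(e))  →  m(m(a, a, m(a, e, p(e))), s(m(a, m(a, e, a), s(a))), s(e))   [R3 at 1]
2. m(m(a, a, m(a, e, p(e))), s(m(a, m(a, e, a), s(a))), s(e))  →  m(a, s(m(a, m(a, e, a), s(a))), s(e))   [R3 at 1]
3. m(a, s(m(a, m(a, e, a), s(a))), s(e))  →  s(m(a, m(a, e, a), s(a)))   [R3 at ε]
4. s(m(a, m(a, e, a), s(a)))  →  s(m(a, e, a))   [R3 at 1]
5. s(m(a, e, a))  →  s(e)   [R3 at 1]

Reduce t₂ = m(p(a), a, m(a, m(a, m(a, e, p(a)), m(p(a), a, a)), a)):
1. m(p(a), a, m(a, m(a, m(a, e, p(a)), m(p(a), a, a)), a))  →  s(m(a, m(a, m(a, e, p(a)), m(p(a), a, a)), a))   [R1 at ε]
2. s(m(a, m(a, m(a, e, p(a)), m(p(a), a, a)), a))  →  s(m(a, m(a, e, p(a)), m(p(a), a, a)))   [R3 at 1]
3. s(m(a, m(a, e, p(a)), m(p(a), a, a)))  →  s(m(a, e, p(a)))   [R3 at 1]
4. s(m(a, e, p(a)))  →  s(e)   [R3 at 1]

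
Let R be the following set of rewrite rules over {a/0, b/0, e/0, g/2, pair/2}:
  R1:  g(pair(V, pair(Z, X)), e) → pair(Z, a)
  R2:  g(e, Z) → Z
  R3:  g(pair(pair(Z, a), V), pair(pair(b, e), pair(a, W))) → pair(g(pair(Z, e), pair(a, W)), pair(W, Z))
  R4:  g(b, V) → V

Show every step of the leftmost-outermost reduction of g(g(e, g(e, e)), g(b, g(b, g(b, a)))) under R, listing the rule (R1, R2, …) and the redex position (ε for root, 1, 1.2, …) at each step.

a

1. g(g(e, g(e, e)), g(b, g(b, g(b, a))))  →  g(g(e, e), g(b, g(b, g(b, a))))   [R2 at 1]
2. g(g(e, e), g(b, g(b, g(b, a))))  →  g(e, g(b, g(b, g(b, a))))   [R2 at 1]
3. g(e, g(b, g(b, g(b, a))))  →  g(b, g(b, g(b, a)))   [R2 at ε]
4. g(b, g(b, g(b, a)))  →  g(b, g(b, a))   [R4 at ε]
5. g(b, g(b, a))  →  g(b, a)   [R4 at ε]
6. g(b, a)  →  a   [R4 at ε]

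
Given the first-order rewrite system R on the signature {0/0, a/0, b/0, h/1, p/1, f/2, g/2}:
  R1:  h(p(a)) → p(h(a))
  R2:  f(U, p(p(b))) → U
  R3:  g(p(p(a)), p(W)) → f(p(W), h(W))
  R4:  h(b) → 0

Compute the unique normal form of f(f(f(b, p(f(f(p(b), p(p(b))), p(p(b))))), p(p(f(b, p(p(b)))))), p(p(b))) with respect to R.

b

1. f(f(f(b, p(f(f(p(b), p(p(b))), p(p(b))))), p(p(f(b, p(p(b)))))), p(p(b)))  →  f(f(b, p(f(f(p(b), p(p(b))), p(p(b))))), p(p(f(b, p(p(b))))))   [R2 at ε]
2. f(f(b, p(f(f(p(b), p(p(b))), p(p(b))))), p(p(f(b, p(p(b))))))  →  f(f(b, p(f(p(b), p(p(b))))), p(p(f(b, p(p(b))))))   [R2 at 1.2.1]
3. f(f(b, p(f(p(b), p(p(b))))), p(p(f(b, p(p(b))))))  →  f(f(b, p(p(b))), p(p(f(b, p(p(b))))))   [R2 at 1.2.1]
4. f(f(b, p(p(b))), p(p(f(b, p(p(b))))))  →  f(b, p(p(f(b, p(p(b))))))   [R2 at 1]
5. f(b, p(p(f(b, p(p(b))))))  →  f(b, p(p(b)))   [R2 at 2.1.1]
6. f(b, p(p(b)))  →  b   [R2 at ε]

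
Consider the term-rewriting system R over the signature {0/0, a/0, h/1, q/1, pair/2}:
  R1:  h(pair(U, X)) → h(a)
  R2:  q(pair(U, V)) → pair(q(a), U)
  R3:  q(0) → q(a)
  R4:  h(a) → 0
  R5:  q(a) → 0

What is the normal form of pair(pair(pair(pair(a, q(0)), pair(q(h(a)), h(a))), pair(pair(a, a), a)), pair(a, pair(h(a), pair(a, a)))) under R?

1. pair(pair(pair(pair(a, q(0)), pair(q(h(a)), h(a))), pair(pair(a, a), a)), pair(a, pair(h(a), pair(a, a))))  →  pair(pair(pair(pair(a, q(a)), pair(q(h(a)), h(a))), pair(pair(a, a), a)), pair(a, pair(h(a), pair(a, a))))   [R3 at 1.1.1.2]
2. pair(pair(pair(pair(a, q(a)), pair(q(h(a)), h(a))), pair(pair(a, a), a)), pair(a, pair(h(a), pair(a, a))))  →  pair(pair(pair(pair(a, 0), pair(q(h(a)), h(a))), pair(pair(a, a), a)), pair(a, pair(h(a), pair(a, a))))   [R5 at 1.1.1.2]
3. pair(pair(pair(pair(a, 0), pair(q(h(a)), h(a))), pair(pair(a, a), a)), pair(a, pair(h(a), pair(a, a))))  →  pair(pair(pair(pair(a, 0), pair(q(0), h(a))), pair(pair(a, a), a)), pair(a, pair(h(a), pair(a, a))))   [R4 at 1.1.2.1.1]
4. pair(pair(pair(pair(a, 0), pair(q(0), h(a))), pair(pair(a, a), a)), pair(a, pair(h(a), pair(a, a))))  →  pair(pair(pair(pair(a, 0), pair(q(a), h(a))), pair(pair(a, a), a)), pair(a, pair(h(a), pair(a, a))))   [R3 at 1.1.2.1]
5. pair(pair(pair(pair(a, 0), pair(q(a), h(a))), pair(pair(a, a), a)), pair(a, pair(h(a), pair(a, a))))  →  pair(pair(pair(pair(a, 0), pair(0, h(a))), pair(pair(a, a), a)), pair(a, pair(h(a), pair(a, a))))   [R5 at 1.1.2.1]
6. pair(pair(pair(pair(a, 0), pair(0, h(a))), pair(pair(a, a), a)), pair(a, pair(h(a), pair(a, a))))  →  pair(pair(pair(pair(a, 0), pair(0, 0)), pair(pair(a, a), a)), pair(a, pair(h(a), pair(a, a))))   [R4 at 1.1.2.2]
7. pair(pair(pair(pair(a, 0), pair(0, 0)), pair(pair(a, a), a)), pair(a, pair(h(a), pair(a, a))))  →  pair(pair(pair(pair(a, 0), pair(0, 0)), pair(pair(a, a), a)), pair(a, pair(0, pair(a, a))))   [R4 at 2.2.1]

pair(pair(pair(pair(a, 0), pair(0, 0)), pair(pair(a, a), a)), pair(a, pair(0, pair(a, a))))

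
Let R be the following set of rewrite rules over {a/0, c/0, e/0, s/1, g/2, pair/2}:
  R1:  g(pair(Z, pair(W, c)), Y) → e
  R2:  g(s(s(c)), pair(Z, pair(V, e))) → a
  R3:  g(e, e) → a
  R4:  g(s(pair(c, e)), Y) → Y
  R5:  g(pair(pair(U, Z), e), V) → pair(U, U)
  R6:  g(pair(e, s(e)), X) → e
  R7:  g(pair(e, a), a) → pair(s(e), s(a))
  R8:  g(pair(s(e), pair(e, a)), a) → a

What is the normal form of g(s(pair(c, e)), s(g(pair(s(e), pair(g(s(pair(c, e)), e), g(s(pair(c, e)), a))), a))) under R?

s(a)

1. g(s(pair(c, e)), s(g(pair(s(e), pair(g(s(pair(c, e)), e), g(s(pair(c, e)), a))), a)))  →  s(g(pair(s(e), pair(g(s(pair(c, e)), e), g(s(pair(c, e)), a))), a))   [R4 at ε]
2. s(g(pair(s(e), pair(g(s(pair(c, e)), e), g(s(pair(c, e)), a))), a))  →  s(g(pair(s(e), pair(e, g(s(pair(c, e)), a))), a))   [R4 at 1.1.2.1]
3. s(g(pair(s(e), pair(e, g(s(pair(c, e)), a))), a))  →  s(g(pair(s(e), pair(e, a)), a))   [R4 at 1.1.2.2]
4. s(g(pair(s(e), pair(e, a)), a))  →  s(a)   [R8 at 1]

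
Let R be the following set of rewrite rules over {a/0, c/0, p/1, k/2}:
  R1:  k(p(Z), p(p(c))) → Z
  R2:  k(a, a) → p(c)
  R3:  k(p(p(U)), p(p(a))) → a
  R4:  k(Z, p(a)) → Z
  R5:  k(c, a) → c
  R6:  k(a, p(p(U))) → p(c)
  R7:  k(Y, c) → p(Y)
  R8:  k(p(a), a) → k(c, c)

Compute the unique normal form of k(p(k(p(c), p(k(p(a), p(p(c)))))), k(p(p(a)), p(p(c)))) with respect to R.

1. k(p(k(p(c), p(k(p(a), p(p(c)))))), k(p(p(a)), p(p(c))))  →  k(p(k(p(c), p(a))), k(p(p(a)), p(p(c))))   [R1 at 1.1.2.1]
2. k(p(k(p(c), p(a))), k(p(p(a)), p(p(c))))  →  k(p(p(c)), k(p(p(a)), p(p(c))))   [R4 at 1.1]
3. k(p(p(c)), k(p(p(a)), p(p(c))))  →  k(p(p(c)), p(a))   [R1 at 2]
4. k(p(p(c)), p(a))  →  p(p(c))   [R4 at ε]

p(p(c))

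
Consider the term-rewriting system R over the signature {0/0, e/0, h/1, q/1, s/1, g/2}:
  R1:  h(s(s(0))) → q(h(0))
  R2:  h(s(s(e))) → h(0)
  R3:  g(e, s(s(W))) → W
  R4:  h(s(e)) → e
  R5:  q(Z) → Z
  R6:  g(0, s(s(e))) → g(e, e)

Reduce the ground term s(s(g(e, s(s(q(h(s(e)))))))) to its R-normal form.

s(s(e))

1. s(s(g(e, s(s(q(h(s(e))))))))  →  s(s(q(h(s(e)))))   [R3 at 1.1]
2. s(s(q(h(s(e)))))  →  s(s(h(s(e))))   [R5 at 1.1]
3. s(s(h(s(e))))  →  s(s(e))   [R4 at 1.1]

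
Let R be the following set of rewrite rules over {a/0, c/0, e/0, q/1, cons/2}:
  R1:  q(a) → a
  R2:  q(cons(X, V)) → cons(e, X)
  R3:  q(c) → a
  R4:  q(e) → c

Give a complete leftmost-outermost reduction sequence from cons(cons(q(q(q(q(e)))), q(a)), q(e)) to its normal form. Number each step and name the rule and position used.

1. cons(cons(q(q(q(q(e)))), q(a)), q(e))  →  cons(cons(q(q(q(c))), q(a)), q(e))   [R4 at 1.1.1.1.1]
2. cons(cons(q(q(q(c))), q(a)), q(e))  →  cons(cons(q(q(a)), q(a)), q(e))   [R3 at 1.1.1.1]
3. cons(cons(q(q(a)), q(a)), q(e))  →  cons(cons(q(a), q(a)), q(e))   [R1 at 1.1.1]
4. cons(cons(q(a), q(a)), q(e))  →  cons(cons(a, q(a)), q(e))   [R1 at 1.1]
5. cons(cons(a, q(a)), q(e))  →  cons(cons(a, a), q(e))   [R1 at 1.2]
6. cons(cons(a, a), q(e))  →  cons(cons(a, a), c)   [R4 at 2]

cons(cons(a, a), c)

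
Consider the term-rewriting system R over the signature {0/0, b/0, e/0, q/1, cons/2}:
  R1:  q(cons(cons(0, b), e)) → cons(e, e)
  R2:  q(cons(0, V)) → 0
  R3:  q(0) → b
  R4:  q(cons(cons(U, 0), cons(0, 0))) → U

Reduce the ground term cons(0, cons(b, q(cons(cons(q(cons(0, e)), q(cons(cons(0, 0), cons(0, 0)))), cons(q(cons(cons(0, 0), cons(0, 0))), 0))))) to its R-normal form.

1. cons(0, cons(b, q(cons(cons(q(cons(0, e)), q(cons(cons(0, 0), cons(0, 0)))), cons(q(cons(cons(0, 0), cons(0, 0))), 0)))))  →  cons(0, cons(b, q(cons(cons(0, q(cons(cons(0, 0), cons(0, 0)))), cons(q(cons(cons(0, 0), cons(0, 0))), 0)))))   [R2 at 2.2.1.1.1]
2. cons(0, cons(b, q(cons(cons(0, q(cons(cons(0, 0), cons(0, 0)))), cons(q(cons(cons(0, 0), cons(0, 0))), 0)))))  →  cons(0, cons(b, q(cons(cons(0, 0), cons(q(cons(cons(0, 0), cons(0, 0))), 0)))))   [R4 at 2.2.1.1.2]
3. cons(0, cons(b, q(cons(cons(0, 0), cons(q(cons(cons(0, 0), cons(0, 0))), 0)))))  →  cons(0, cons(b, q(cons(cons(0, 0), cons(0, 0)))))   [R4 at 2.2.1.2.1]
4. cons(0, cons(b, q(cons(cons(0, 0), cons(0, 0)))))  →  cons(0, cons(b, 0))   [R4 at 2.2]

cons(0, cons(b, 0))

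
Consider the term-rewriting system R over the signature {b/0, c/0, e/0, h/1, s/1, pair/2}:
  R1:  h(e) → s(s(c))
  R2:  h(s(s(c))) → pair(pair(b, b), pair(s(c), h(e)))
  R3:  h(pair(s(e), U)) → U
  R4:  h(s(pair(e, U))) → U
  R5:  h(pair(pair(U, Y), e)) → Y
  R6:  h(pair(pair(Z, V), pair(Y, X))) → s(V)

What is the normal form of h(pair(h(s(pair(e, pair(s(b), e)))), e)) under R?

e

1. h(pair(h(s(pair(e, pair(s(b), e)))), e))  →  h(pair(pair(s(b), e), e))   [R4 at 1.1]
2. h(pair(pair(s(b), e), e))  →  e   [R5 at ε]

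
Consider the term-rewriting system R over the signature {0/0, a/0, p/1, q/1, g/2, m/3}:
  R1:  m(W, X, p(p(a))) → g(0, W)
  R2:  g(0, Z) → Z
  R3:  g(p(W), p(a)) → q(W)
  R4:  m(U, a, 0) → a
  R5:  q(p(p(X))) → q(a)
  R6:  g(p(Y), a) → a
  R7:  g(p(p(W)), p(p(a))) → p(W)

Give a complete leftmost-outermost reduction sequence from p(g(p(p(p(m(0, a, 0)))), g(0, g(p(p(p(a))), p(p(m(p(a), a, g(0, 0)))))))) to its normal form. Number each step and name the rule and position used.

1. p(g(p(p(p(m(0, a, 0)))), g(0, g(p(p(p(a))), p(p(m(p(a), a, g(0, 0))))))))  →  p(g(p(p(p(a))), g(0, g(p(p(p(a))), p(p(m(p(a), a, g(0, 0))))))))   [R4 at 1.1.1.1.1]
2. p(g(p(p(p(a))), g(0, g(p(p(p(a))), p(p(m(p(a), a, g(0, 0))))))))  →  p(g(p(p(p(a))), g(p(p(p(a))), p(p(m(p(a), a, g(0, 0)))))))   [R2 at 1.2]
3. p(g(p(p(p(a))), g(p(p(p(a))), p(p(m(p(a), a, g(0, 0)))))))  →  p(g(p(p(p(a))), g(p(p(p(a))), p(p(m(p(a), a, 0))))))   [R2 at 1.2.2.1.1.3]
4. p(g(p(p(p(a))), g(p(p(p(a))), p(p(m(p(a), a, 0))))))  →  p(g(p(p(p(a))), g(p(p(p(a))), p(p(a)))))   [R4 at 1.2.2.1.1]
5. p(g(p(p(p(a))), g(p(p(p(a))), p(p(a)))))  →  p(g(p(p(p(a))), p(p(a))))   [R7 at 1.2]
6. p(g(p(p(p(a))), p(p(a))))  →  p(p(p(a)))   [R7 at 1]

p(p(p(a)))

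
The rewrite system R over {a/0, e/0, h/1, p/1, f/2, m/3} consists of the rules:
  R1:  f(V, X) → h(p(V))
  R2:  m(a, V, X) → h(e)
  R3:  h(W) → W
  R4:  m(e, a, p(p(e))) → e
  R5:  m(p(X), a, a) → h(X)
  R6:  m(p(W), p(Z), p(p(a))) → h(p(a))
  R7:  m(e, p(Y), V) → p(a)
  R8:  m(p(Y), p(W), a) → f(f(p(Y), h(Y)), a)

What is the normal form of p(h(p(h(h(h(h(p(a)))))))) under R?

1. p(h(p(h(h(h(h(p(a))))))))  →  p(p(h(h(h(h(p(a)))))))   [R3 at 1]
2. p(p(h(h(h(h(p(a)))))))  →  p(p(h(h(h(p(a))))))   [R3 at 1.1]
3. p(p(h(h(h(p(a))))))  →  p(p(h(h(p(a)))))   [R3 at 1.1]
4. p(p(h(h(p(a)))))  →  p(p(h(p(a))))   [R3 at 1.1]
5. p(p(h(p(a))))  →  p(p(p(a)))   [R3 at 1.1]

p(p(p(a)))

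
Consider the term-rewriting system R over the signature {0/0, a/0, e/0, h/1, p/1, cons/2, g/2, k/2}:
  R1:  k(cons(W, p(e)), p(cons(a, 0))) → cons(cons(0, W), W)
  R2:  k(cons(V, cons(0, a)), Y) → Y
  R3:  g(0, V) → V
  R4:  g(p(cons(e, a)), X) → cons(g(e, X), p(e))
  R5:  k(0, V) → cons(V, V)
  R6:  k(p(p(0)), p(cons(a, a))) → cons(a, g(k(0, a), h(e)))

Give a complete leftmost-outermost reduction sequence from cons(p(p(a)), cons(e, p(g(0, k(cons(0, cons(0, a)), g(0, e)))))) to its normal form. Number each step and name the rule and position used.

1. cons(p(p(a)), cons(e, p(g(0, k(cons(0, cons(0, a)), g(0, e))))))  →  cons(p(p(a)), cons(e, p(k(cons(0, cons(0, a)), g(0, e)))))   [R3 at 2.2.1]
2. cons(p(p(a)), cons(e, p(k(cons(0, cons(0, a)), g(0, e)))))  →  cons(p(p(a)), cons(e, p(g(0, e))))   [R2 at 2.2.1]
3. cons(p(p(a)), cons(e, p(g(0, e))))  →  cons(p(p(a)), cons(e, p(e)))   [R3 at 2.2.1]

cons(p(p(a)), cons(e, p(e)))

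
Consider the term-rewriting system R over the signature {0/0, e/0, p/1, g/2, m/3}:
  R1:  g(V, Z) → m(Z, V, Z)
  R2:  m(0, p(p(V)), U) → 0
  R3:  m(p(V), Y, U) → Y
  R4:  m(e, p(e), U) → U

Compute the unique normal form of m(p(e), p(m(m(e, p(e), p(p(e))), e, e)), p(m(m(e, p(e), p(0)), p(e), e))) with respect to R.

1. m(p(e), p(m(m(e, p(e), p(p(e))), e, e)), p(m(m(e, p(e), p(0)), p(e), e)))  →  p(m(m(e, p(e), p(p(e))), e, e))   [R3 at ε]
2. p(m(m(e, p(e), p(p(e))), e, e))  →  p(m(p(p(e)), e, e))   [R4 at 1.1]
3. p(m(p(p(e)), e, e))  →  p(e)   [R3 at 1]

p(e)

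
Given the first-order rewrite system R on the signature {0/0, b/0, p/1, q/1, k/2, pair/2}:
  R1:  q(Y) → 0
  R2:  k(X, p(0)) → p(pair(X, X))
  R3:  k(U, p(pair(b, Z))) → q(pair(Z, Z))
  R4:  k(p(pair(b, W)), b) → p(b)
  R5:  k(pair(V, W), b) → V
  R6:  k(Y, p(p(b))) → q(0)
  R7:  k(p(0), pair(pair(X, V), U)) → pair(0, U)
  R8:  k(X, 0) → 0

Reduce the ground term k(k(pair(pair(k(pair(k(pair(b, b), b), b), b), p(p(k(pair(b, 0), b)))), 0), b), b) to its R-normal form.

1. k(k(pair(pair(k(pair(k(pair(b, b), b), b), b), p(p(k(pair(b, 0), b)))), 0), b), b)  →  k(pair(k(pair(k(pair(b, b), b), b), b), p(p(k(pair(b, 0), b)))), b)   [R5 at 1]
2. k(pair(k(pair(k(pair(b, b), b), b), b), p(p(k(pair(b, 0), b)))), b)  →  k(pair(k(pair(b, b), b), b), b)   [R5 at ε]
3. k(pair(k(pair(b, b), b), b), b)  →  k(pair(b, b), b)   [R5 at ε]
4. k(pair(b, b), b)  →  b   [R5 at ε]

b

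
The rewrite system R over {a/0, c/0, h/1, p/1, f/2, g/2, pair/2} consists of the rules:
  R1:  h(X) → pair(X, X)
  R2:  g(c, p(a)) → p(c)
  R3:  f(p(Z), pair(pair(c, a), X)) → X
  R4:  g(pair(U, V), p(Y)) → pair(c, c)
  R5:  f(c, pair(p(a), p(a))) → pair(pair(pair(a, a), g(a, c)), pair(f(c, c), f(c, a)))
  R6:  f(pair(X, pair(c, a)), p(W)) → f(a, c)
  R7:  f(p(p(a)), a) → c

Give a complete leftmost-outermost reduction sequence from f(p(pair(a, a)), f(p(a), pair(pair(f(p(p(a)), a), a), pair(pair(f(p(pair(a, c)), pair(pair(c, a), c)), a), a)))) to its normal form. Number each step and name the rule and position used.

a

1. f(p(pair(a, a)), f(p(a), pair(pair(f(p(p(a)), a), a), pair(pair(f(p(pair(a, c)), pair(pair(c, a), c)), a), a))))  →  f(p(pair(a, a)), f(p(a), pair(pair(c, a), pair(pair(f(p(pair(a, c)), pair(pair(c, a), c)), a), a))))   [R7 at 2.2.1.1]
2. f(p(pair(a, a)), f(p(a), pair(pair(c, a), pair(pair(f(p(pair(a, c)), pair(pair(c, a), c)), a), a))))  →  f(p(pair(a, a)), pair(pair(f(p(pair(a, c)), pair(pair(c, a), c)), a), a))   [R3 at 2]
3. f(p(pair(a, a)), pair(pair(f(p(pair(a, c)), pair(pair(c, a), c)), a), a))  →  f(p(pair(a, a)), pair(pair(c, a), a))   [R3 at 2.1.1]
4. f(p(pair(a, a)), pair(pair(c, a), a))  →  a   [R3 at ε]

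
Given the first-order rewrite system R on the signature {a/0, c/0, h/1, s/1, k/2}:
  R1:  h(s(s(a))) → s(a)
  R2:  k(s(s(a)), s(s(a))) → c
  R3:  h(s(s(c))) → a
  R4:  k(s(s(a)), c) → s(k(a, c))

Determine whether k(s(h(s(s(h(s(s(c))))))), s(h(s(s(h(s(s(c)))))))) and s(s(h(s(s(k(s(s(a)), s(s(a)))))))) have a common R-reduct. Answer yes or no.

Reduce t₁ = k(s(h(s(s(h(s(s(c))))))), s(h(s(s(h(s(s(c)))))))):
1. k(s(h(s(s(h(s(s(c))))))), s(h(s(s(h(s(s(c))))))))  →  k(s(h(s(s(a)))), s(h(s(s(h(s(s(c))))))))   [R3 at 1.1.1.1.1]
2. k(s(h(s(s(a)))), s(h(s(s(h(s(s(c))))))))  →  k(s(s(a)), s(h(s(s(h(s(s(c))))))))   [R1 at 1.1]
3. k(s(s(a)), s(h(s(s(h(s(s(c))))))))  →  k(s(s(a)), s(h(s(s(a)))))   [R3 at 2.1.1.1.1]
4. k(s(s(a)), s(h(s(s(a)))))  →  k(s(s(a)), s(s(a)))   [R1 at 2.1]
5. k(s(s(a)), s(s(a)))  →  c   [R2 at ε]

Reduce t₂ = s(s(h(s(s(k(s(s(a)), s(s(a)))))))):
1. s(s(h(s(s(k(s(s(a)), s(s(a))))))))  →  s(s(h(s(s(c)))))   [R2 at 1.1.1.1.1]
2. s(s(h(s(s(c)))))  →  s(s(a))   [R3 at 1.1]

no — NF(t₁) = c, NF(t₂) = s(s(a))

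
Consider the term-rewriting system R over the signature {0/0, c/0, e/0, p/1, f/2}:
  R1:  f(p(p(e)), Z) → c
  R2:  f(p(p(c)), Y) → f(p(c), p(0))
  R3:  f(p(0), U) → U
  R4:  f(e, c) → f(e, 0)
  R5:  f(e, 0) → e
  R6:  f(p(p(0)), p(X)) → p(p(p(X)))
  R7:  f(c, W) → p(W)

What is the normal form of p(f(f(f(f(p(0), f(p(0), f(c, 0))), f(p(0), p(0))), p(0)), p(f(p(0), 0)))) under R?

1. p(f(f(f(f(p(0), f(p(0), f(c, 0))), f(p(0), p(0))), p(0)), p(f(p(0), 0))))  →  p(f(f(f(f(p(0), f(c, 0)), f(p(0), p(0))), p(0)), p(f(p(0), 0))))   [R3 at 1.1.1.1]
2. p(f(f(f(f(p(0), f(c, 0)), f(p(0), p(0))), p(0)), p(f(p(0), 0))))  →  p(f(f(f(f(c, 0), f(p(0), p(0))), p(0)), p(f(p(0), 0))))   [R3 at 1.1.1.1]
3. p(f(f(f(f(c, 0), f(p(0), p(0))), p(0)), p(f(p(0), 0))))  →  p(f(f(f(p(0), f(p(0), p(0))), p(0)), p(f(p(0), 0))))   [R7 at 1.1.1.1]
4. p(f(f(f(p(0), f(p(0), p(0))), p(0)), p(f(p(0), 0))))  →  p(f(f(f(p(0), p(0)), p(0)), p(f(p(0), 0))))   [R3 at 1.1.1]
5. p(f(f(f(p(0), p(0)), p(0)), p(f(p(0), 0))))  →  p(f(f(p(0), p(0)), p(f(p(0), 0))))   [R3 at 1.1.1]
6. p(f(f(p(0), p(0)), p(f(p(0), 0))))  →  p(f(p(0), p(f(p(0), 0))))   [R3 at 1.1]
7. p(f(p(0), p(f(p(0), 0))))  →  p(p(f(p(0), 0)))   [R3 at 1]
8. p(p(f(p(0), 0)))  →  p(p(0))   [R3 at 1.1]

p(p(0))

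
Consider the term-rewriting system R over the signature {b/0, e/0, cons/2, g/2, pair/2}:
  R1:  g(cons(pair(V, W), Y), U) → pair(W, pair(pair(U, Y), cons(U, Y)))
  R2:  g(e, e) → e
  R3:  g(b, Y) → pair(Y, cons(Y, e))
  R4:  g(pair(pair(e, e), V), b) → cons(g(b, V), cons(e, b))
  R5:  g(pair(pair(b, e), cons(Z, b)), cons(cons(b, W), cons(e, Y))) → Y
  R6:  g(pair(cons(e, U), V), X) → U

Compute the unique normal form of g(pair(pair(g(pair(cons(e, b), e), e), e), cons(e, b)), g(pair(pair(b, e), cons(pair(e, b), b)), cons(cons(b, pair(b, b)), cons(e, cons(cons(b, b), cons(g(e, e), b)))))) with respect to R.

1. g(pair(pair(g(pair(cons(e, b), e), e), e), cons(e, b)), g(pair(pair(b, e), cons(pair(e, b), b)), cons(cons(b, pair(b, b)), cons(e, cons(cons(b, b), cons(g(e, e), b))))))  →  g(pair(pair(b, e), cons(e, b)), g(pair(pair(b, e), cons(pair(e, b), b)), cons(cons(b, pair(b, b)), cons(e, cons(cons(b, b), cons(g(e, e), b))))))   [R6 at 1.1.1]
2. g(pair(pair(b, e), cons(e, b)), g(pair(pair(b, e), cons(pair(e, b), b)), cons(cons(b, pair(b, b)), cons(e, cons(cons(b, b), cons(g(e, e), b))))))  →  g(pair(pair(b, e), cons(e, b)), cons(cons(b, b), cons(g(e, e), b)))   [R5 at 2]
3. g(pair(pair(b, e), cons(e, b)), cons(cons(b, b), cons(g(e, e), b)))  →  g(pair(pair(b, e), cons(e, b)), cons(cons(b, b), cons(e, b)))   [R2 at 2.2.1]
4. g(pair(pair(b, e), cons(e, b)), cons(cons(b, b), cons(e, b)))  →  b   [R5 at ε]

b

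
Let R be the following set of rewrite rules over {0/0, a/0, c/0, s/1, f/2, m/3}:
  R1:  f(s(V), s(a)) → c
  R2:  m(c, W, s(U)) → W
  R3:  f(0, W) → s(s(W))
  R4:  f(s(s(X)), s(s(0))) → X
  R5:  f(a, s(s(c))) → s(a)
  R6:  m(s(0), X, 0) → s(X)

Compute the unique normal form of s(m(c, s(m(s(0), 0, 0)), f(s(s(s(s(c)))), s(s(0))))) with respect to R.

1. s(m(c, s(m(s(0), 0, 0)), f(s(s(s(s(c)))), s(s(0)))))  →  s(m(c, s(s(0)), f(s(s(s(s(c)))), s(s(0)))))   [R6 at 1.2.1]
2. s(m(c, s(s(0)), f(s(s(s(s(c)))), s(s(0)))))  →  s(m(c, s(s(0)), s(s(c))))   [R4 at 1.3]
3. s(m(c, s(s(0)), s(s(c))))  →  s(s(s(0)))   [R2 at 1]

s(s(s(0)))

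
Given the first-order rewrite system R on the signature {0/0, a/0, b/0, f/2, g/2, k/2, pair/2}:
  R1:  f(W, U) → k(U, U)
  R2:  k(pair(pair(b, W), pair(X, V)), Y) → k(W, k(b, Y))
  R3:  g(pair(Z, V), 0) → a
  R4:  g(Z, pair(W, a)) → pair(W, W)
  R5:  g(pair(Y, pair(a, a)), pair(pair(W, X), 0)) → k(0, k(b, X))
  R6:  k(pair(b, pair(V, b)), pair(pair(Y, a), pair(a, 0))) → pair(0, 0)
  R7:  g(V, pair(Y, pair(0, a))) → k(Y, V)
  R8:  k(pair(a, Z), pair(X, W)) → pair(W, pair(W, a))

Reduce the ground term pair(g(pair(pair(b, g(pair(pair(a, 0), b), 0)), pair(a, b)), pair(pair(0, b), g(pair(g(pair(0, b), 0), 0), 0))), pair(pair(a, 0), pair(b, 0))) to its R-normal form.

1. pair(g(pair(pair(b, g(pair(pair(a, 0), b), 0)), pair(a, b)), pair(pair(0, b), g(pair(g(pair(0, b), 0), 0), 0))), pair(pair(a, 0), pair(b, 0)))  →  pair(g(pair(pair(b, a), pair(a, b)), pair(pair(0, b), g(pair(g(pair(0, b), 0), 0), 0))), pair(pair(a, 0), pair(b, 0)))   [R3 at 1.1.1.2]
2. pair(g(pair(pair(b, a), pair(a, b)), pair(pair(0, b), g(pair(g(pair(0, b), 0), 0), 0))), pair(pair(a, 0), pair(b, 0)))  →  pair(g(pair(pair(b, a), pair(a, b)), pair(pair(0, b), a)), pair(pair(a, 0), pair(b, 0)))   [R3 at 1.2.2]
3. pair(g(pair(pair(b, a), pair(a, b)), pair(pair(0, b), a)), pair(pair(a, 0), pair(b, 0)))  →  pair(pair(pair(0, b), pair(0, b)), pair(pair(a, 0), pair(b, 0)))   [R4 at 1]

pair(pair(pair(0, b), pair(0, b)), pair(pair(a, 0), pair(b, 0)))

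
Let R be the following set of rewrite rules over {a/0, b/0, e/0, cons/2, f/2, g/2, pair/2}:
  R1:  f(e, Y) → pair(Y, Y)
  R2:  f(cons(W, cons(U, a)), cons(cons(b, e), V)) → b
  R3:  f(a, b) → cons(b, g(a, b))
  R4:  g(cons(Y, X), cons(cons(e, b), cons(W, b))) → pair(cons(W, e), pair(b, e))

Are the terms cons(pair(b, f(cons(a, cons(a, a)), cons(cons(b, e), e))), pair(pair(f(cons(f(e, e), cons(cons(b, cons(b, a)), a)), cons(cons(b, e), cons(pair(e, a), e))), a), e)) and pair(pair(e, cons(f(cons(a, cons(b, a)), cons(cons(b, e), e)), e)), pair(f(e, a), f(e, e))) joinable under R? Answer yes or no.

no — NF(t₁) = cons(pair(b, b), pair(pair(b, a), e)), NF(t₂) = pair(pair(e, cons(b, e)), pair(pair(a, a), pair(e, e)))

Reduce t₁ = cons(pair(b, f(cons(a, cons(a, a)), cons(cons(b, e), e))), pair(pair(f(cons(f(e, e), cons(cons(b, cons(b, a)), a)), cons(cons(b, e), cons(pair(e, a), e))), a), e)):
1. cons(pair(b, f(cons(a, cons(a, a)), cons(cons(b, e), e))), pair(pair(f(cons(f(e, e), cons(cons(b, cons(b, a)), a)), cons(cons(b, e), cons(pair(e, a), e))), a), e))  →  cons(pair(b, b), pair(pair(f(cons(f(e, e), cons(cons(b, cons(b, a)), a)), cons(cons(b, e), cons(pair(e, a), e))), a), e))   [R2 at 1.2]
2. cons(pair(b, b), pair(pair(f(cons(f(e, e), cons(cons(b, cons(b, a)), a)), cons(cons(b, e), cons(pair(e, a), e))), a), e))  →  cons(pair(b, b), pair(pair(b, a), e))   [R2 at 2.1.1]

Reduce t₂ = pair(pair(e, cons(f(cons(a, cons(b, a)), cons(cons(b, e), e)), e)), pair(f(e, a), f(e, e))):
1. pair(pair(e, cons(f(cons(a, cons(b, a)), cons(cons(b, e), e)), e)), pair(f(e, a), f(e, e)))  →  pair(pair(e, cons(b, e)), pair(f(e, a), f(e, e)))   [R2 at 1.2.1]
2. pair(pair(e, cons(b, e)), pair(f(e, a), f(e, e)))  →  pair(pair(e, cons(b, e)), pair(pair(a, a), f(e, e)))   [R1 at 2.1]
3. pair(pair(e, cons(b, e)), pair(pair(a, a), f(e, e)))  →  pair(pair(e, cons(b, e)), pair(pair(a, a), pair(e, e)))   [R1 at 2.2]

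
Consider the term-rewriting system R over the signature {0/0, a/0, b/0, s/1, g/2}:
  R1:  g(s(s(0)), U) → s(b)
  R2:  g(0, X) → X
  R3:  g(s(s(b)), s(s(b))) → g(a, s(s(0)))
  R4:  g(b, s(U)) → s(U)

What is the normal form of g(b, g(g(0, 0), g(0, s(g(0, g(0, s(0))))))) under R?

1. g(b, g(g(0, 0), g(0, s(g(0, g(0, s(0)))))))  →  g(b, g(0, g(0, s(g(0, g(0, s(0)))))))   [R2 at 2.1]
2. g(b, g(0, g(0, s(g(0, g(0, s(0)))))))  →  g(b, g(0, s(g(0, g(0, s(0))))))   [R2 at 2]
3. g(b, g(0, s(g(0, g(0, s(0))))))  →  g(b, s(g(0, g(0, s(0)))))   [R2 at 2]
4. g(b, s(g(0, g(0, s(0)))))  →  s(g(0, g(0, s(0))))   [R4 at ε]
5. s(g(0, g(0, s(0))))  →  s(g(0, s(0)))   [R2 at 1]
6. s(g(0, s(0)))  →  s(s(0))   [R2 at 1]

s(s(0))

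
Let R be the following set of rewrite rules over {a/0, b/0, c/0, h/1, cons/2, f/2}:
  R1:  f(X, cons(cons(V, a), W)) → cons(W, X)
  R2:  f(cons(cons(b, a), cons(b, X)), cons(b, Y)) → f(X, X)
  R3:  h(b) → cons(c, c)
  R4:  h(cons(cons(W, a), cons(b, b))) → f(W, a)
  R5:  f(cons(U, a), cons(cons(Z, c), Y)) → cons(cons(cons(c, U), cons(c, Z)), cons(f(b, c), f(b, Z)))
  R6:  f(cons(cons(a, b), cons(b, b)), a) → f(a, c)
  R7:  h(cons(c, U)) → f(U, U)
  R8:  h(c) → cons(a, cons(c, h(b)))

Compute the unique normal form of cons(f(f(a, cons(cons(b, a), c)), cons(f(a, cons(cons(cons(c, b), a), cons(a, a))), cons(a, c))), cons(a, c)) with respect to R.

cons(cons(cons(a, c), cons(c, a)), cons(a, c))

1. cons(f(f(a, cons(cons(b, a), c)), cons(f(a, cons(cons(cons(c, b), a), cons(a, a))), cons(a, c))), cons(a, c))  →  cons(f(cons(c, a), cons(f(a, cons(cons(cons(c, b), a), cons(a, a))), cons(a, c))), cons(a, c))   [R1 at 1.1]
2. cons(f(cons(c, a), cons(f(a, cons(cons(cons(c, b), a), cons(a, a))), cons(a, c))), cons(a, c))  →  cons(f(cons(c, a), cons(cons(cons(a, a), a), cons(a, c))), cons(a, c))   [R1 at 1.2.1]
3. cons(f(cons(c, a), cons(cons(cons(a, a), a), cons(a, c))), cons(a, c))  →  cons(cons(cons(a, c), cons(c, a)), cons(a, c))   [R1 at 1]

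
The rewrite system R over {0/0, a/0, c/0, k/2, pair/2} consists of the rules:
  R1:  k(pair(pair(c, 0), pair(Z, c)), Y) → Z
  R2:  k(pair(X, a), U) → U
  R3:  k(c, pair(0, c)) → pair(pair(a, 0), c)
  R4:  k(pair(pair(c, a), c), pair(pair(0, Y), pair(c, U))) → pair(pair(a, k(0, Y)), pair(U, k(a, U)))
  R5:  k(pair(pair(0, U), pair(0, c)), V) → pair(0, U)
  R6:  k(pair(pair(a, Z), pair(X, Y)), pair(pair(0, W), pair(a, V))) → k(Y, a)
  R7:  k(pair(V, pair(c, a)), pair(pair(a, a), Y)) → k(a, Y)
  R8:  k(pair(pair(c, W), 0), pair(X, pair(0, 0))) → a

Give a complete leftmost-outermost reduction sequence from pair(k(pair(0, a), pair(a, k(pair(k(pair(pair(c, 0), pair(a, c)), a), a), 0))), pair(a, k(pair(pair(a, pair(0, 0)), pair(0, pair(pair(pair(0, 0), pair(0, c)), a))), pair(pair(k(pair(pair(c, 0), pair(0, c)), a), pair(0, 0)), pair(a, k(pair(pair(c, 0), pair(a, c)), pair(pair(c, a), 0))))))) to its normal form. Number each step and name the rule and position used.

pair(pair(a, 0), pair(a, a))

1. pair(k(pair(0, a), pair(a, k(pair(k(pair(pair(c, 0), pair(a, c)), a), a), 0))), pair(a, k(pair(pair(a, pair(0, 0)), pair(0, pair(pair(pair(0, 0), pair(0, c)), a))), pair(pair(k(pair(pair(c, 0), pair(0, c)), a), pair(0, 0)), pair(a, k(pair(pair(c, 0), pair(a, c)), pair(pair(c, a), 0)))))))  →  pair(pair(a, k(pair(k(pair(pair(c, 0), pair(a, c)), a), a), 0)), pair(a, k(pair(pair(a, pair(0, 0)), pair(0, pair(pair(pair(0, 0), pair(0, c)), a))), pair(pair(k(pair(pair(c, 0), pair(0, c)), a), pair(0, 0)), pair(a, k(pair(pair(c, 0), pair(a, c)), pair(pair(c, a), 0)))))))   [R2 at 1]
2. pair(pair(a, k(pair(k(pair(pair(c, 0), pair(a, c)), a), a), 0)), pair(a, k(pair(pair(a, pair(0, 0)), pair(0, pair(pair(pair(0, 0), pair(0, c)), a))), pair(pair(k(pair(pair(c, 0), pair(0, c)), a), pair(0, 0)), pair(a, k(pair(pair(c, 0), pair(a, c)), pair(pair(c, a), 0)))))))  →  pair(pair(a, 0), pair(a, k(pair(pair(a, pair(0, 0)), pair(0, pair(pair(pair(0, 0), pair(0, c)), a))), pair(pair(k(pair(pair(c, 0), pair(0, c)), a), pair(0, 0)), pair(a, k(pair(pair(c, 0), pair(a, c)), pair(pair(c, a), 0)))))))   [R2 at 1.2]
3. pair(pair(a, 0), pair(a, k(pair(pair(a, pair(0, 0)), pair(0, pair(pair(pair(0, 0), pair(0, c)), a))), pair(pair(k(pair(pair(c, 0), pair(0, c)), a), pair(0, 0)), pair(a, k(pair(pair(c, 0), pair(a, c)), pair(pair(c, a), 0)))))))  →  pair(pair(a, 0), pair(a, k(pair(pair(a, pair(0, 0)), pair(0, pair(pair(pair(0, 0), pair(0, c)), a))), pair(pair(0, pair(0, 0)), pair(a, k(pair(pair(c, 0), pair(a, c)), pair(pair(c, a), 0)))))))   [R1 at 2.2.2.1.1]
4. pair(pair(a, 0), pair(a, k(pair(pair(a, pair(0, 0)), pair(0, pair(pair(pair(0, 0), pair(0, c)), a))), pair(pair(0, pair(0, 0)), pair(a, k(pair(pair(c, 0), pair(a, c)), pair(pair(c, a), 0)))))))  →  pair(pair(a, 0), pair(a, k(pair(pair(pair(0, 0), pair(0, c)), a), a)))   [R6 at 2.2]
5. pair(pair(a, 0), pair(a, k(pair(pair(pair(0, 0), pair(0, c)), a), a)))  →  pair(pair(a, 0), pair(a, a))   [R2 at 2.2]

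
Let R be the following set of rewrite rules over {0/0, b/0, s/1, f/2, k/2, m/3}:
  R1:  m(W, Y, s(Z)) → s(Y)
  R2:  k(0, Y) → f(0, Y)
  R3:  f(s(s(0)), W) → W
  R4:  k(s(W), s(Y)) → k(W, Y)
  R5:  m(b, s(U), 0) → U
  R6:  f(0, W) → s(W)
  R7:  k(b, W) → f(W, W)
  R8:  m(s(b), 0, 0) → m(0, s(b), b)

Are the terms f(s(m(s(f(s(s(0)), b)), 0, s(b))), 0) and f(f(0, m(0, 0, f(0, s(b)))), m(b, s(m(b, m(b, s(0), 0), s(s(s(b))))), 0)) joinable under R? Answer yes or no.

Reduce t₁ = f(s(m(s(f(s(s(0)), b)), 0, s(b))), 0):
1. f(s(m(s(f(s(s(0)), b)), 0, s(b))), 0)  →  f(s(s(0)), 0)   [R1 at 1.1]
2. f(s(s(0)), 0)  →  0   [R3 at ε]

Reduce t₂ = f(f(0, m(0, 0, f(0, s(b)))), m(b, s(m(b, m(b, s(0), 0), s(s(s(b))))), 0)):
1. f(f(0, m(0, 0, f(0, s(b)))), m(b, s(m(b, m(b, s(0), 0), s(s(s(b))))), 0))  →  f(s(m(0, 0, f(0, s(b)))), m(b, s(m(b, m(b, s(0), 0), s(s(s(b))))), 0))   [R6 at 1]
2. f(s(m(0, 0, f(0, s(b)))), m(b, s(m(b, m(b, s(0), 0), s(s(s(b))))), 0))  →  f(s(m(0, 0, s(s(b)))), m(b, s(m(b, m(b, s(0), 0), s(s(s(b))))), 0))   [R6 at 1.1.3]
3. f(s(m(0, 0, s(s(b)))), m(b, s(m(b, m(b, s(0), 0), s(s(s(b))))), 0))  →  f(s(s(0)), m(b, s(m(b, m(b, s(0), 0), s(s(s(b))))), 0))   [R1 at 1.1]
4. f(s(s(0)), m(b, s(m(b, m(b, s(0), 0), s(s(s(b))))), 0))  →  m(b, s(m(b, m(b, s(0), 0), s(s(s(b))))), 0)   [R3 at ε]
5. m(b, s(m(b, m(b, s(0), 0), s(s(s(b))))), 0)  →  m(b, m(b, s(0), 0), s(s(s(b))))   [R5 at ε]
6. m(b, m(b, s(0), 0), s(s(s(b))))  →  s(m(b, s(0), 0))   [R1 at ε]
7. s(m(b, s(0), 0))  →  s(0)   [R5 at 1]

no — NF(t₁) = 0, NF(t₂) = s(0)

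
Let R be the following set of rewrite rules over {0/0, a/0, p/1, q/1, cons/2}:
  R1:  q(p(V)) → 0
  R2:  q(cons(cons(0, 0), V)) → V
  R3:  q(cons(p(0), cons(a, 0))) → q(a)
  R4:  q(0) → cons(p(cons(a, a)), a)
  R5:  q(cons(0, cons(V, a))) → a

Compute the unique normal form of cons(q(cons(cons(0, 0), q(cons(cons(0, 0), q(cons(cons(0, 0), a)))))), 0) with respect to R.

1. cons(q(cons(cons(0, 0), q(cons(cons(0, 0), q(cons(cons(0, 0), a)))))), 0)  →  cons(q(cons(cons(0, 0), q(cons(cons(0, 0), a)))), 0)   [R2 at 1]
2. cons(q(cons(cons(0, 0), q(cons(cons(0, 0), a)))), 0)  →  cons(q(cons(cons(0, 0), a)), 0)   [R2 at 1]
3. cons(q(cons(cons(0, 0), a)), 0)  →  cons(a, 0)   [R2 at 1]

cons(a, 0)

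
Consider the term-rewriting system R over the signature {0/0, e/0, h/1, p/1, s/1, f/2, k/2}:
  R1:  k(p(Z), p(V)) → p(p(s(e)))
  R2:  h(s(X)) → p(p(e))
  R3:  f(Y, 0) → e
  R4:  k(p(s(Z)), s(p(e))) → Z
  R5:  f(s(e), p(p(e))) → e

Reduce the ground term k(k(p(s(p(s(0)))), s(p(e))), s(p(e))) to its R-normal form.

0

1. k(k(p(s(p(s(0)))), s(p(e))), s(p(e)))  →  k(p(s(0)), s(p(e)))   [R4 at 1]
2. k(p(s(0)), s(p(e)))  →  0   [R4 at ε]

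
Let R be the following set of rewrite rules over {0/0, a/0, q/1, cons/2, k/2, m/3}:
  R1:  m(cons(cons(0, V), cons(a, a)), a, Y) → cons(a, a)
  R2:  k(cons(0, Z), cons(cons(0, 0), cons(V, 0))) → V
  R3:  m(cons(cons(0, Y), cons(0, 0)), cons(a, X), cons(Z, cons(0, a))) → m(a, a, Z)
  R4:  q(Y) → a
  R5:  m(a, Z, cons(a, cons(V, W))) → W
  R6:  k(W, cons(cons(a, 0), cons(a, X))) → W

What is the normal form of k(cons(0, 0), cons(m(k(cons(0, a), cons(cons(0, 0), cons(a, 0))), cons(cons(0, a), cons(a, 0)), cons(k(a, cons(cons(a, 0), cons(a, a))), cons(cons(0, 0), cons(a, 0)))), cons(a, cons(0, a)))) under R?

1. k(cons(0, 0), cons(m(k(cons(0, a), cons(cons(0, 0), cons(a, 0))), cons(cons(0, a), cons(a, 0)), cons(k(a, cons(cons(a, 0), cons(a, a))), cons(cons(0, 0), cons(a, 0)))), cons(a, cons(0, a))))  →  k(cons(0, 0), cons(m(a, cons(cons(0, a), cons(a, 0)), cons(k(a, cons(cons(a, 0), cons(a, a))), cons(cons(0, 0), cons(a, 0)))), cons(a, cons(0, a))))   [R2 at 2.1.1]
2. k(cons(0, 0), cons(m(a, cons(cons(0, a), cons(a, 0)), cons(k(a, cons(cons(a, 0), cons(a, a))), cons(cons(0, 0), cons(a, 0)))), cons(a, cons(0, a))))  →  k(cons(0, 0), cons(m(a, cons(cons(0, a), cons(a, 0)), cons(a, cons(cons(0, 0), cons(a, 0)))), cons(a, cons(0, a))))   [R6 at 2.1.3.1]
3. k(cons(0, 0), cons(m(a, cons(cons(0, a), cons(a, 0)), cons(a, cons(cons(0, 0), cons(a, 0)))), cons(a, cons(0, a))))  →  k(cons(0, 0), cons(cons(a, 0), cons(a, cons(0, a))))   [R5 at 2.1]
4. k(cons(0, 0), cons(cons(a, 0), cons(a, cons(0, a))))  →  cons(0, 0)   [R6 at ε]

cons(0, 0)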